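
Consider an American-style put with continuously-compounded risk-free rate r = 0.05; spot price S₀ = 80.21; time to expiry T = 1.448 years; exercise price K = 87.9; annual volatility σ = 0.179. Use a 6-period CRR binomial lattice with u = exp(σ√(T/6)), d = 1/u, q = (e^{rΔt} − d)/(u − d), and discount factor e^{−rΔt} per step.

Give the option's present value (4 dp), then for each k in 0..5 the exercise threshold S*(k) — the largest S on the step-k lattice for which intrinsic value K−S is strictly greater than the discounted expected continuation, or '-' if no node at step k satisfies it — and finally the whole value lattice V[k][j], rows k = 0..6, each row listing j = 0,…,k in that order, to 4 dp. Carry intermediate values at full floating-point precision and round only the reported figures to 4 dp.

price = 9.3284
boundary = - 73.4580 67.2743 73.4580 67.2743 73.4580
tree:
9.3284
14.4420 5.3000
20.6257 8.9277 2.4130
26.2888 14.4420 4.5585 0.6896
31.4752 20.6257 8.3243 1.5406 0.0000
36.2250 26.2888 14.4420 3.4420 0.0000 0.0000
40.5750 31.4752 20.6257 7.6900 0.0000 0.0000 0.0000

params: Δt=0.24133 u=1.09192 d=0.91582 q=0.54697 e^(-rΔt)=0.98801
t_6 payoffs: 40.5750 31.4752 20.6257 7.6900 0.0000 0.0000 0.0000
t_5: node(5,0) S=51.6750 payoff=36.2250 vs cont=35.1708 → 36.2250 [stop]  node(5,1) S=61.6112 payoff=26.2888 vs cont=25.2345 → 26.2888 [stop]  node(5,2) S=73.4580 payoff=14.4420 vs cont=13.3878 → 14.4420 [stop]  node(5,3) S=87.5827 payoff=0.3173 vs cont=3.4420 → 3.4420 [wait]  node(5,4) S=104.4233 payoff=0.0000 vs cont=0.0000 → 0.0000 [wait]  node(5,5) S=124.5022 payoff=0.0000 vs cont=0.0000 → 0.0000 [wait]  ⇒ S*(5)=73.4580
t_4: node(4,0) S=56.4248 payoff=31.4752 vs cont=30.4209 → 31.4752 [stop]  node(4,1) S=67.2743 payoff=20.6257 vs cont=19.5714 → 20.6257 [stop]  node(4,2) S=80.2100 payoff=7.6900 vs cont=8.3243 → 8.3243 [wait]  node(4,3) S=95.6330 payoff=0.0000 vs cont=1.5406 → 1.5406 [wait]  node(4,4) S=114.0216 payoff=0.0000 vs cont=0.0000 → 0.0000 [wait]  ⇒ S*(4)=67.2743
t_3: node(3,0) S=61.6112 payoff=26.2888 vs cont=25.2345 → 26.2888 [stop]  node(3,1) S=73.4580 payoff=14.4420 vs cont=13.7306 → 14.4420 [stop]  node(3,2) S=87.5827 payoff=0.3173 vs cont=4.5585 → 4.5585 [wait]  node(3,3) S=104.4233 payoff=0.0000 vs cont=0.6896 → 0.6896 [wait]  ⇒ S*(3)=73.4580
t_2: node(2,0) S=67.2743 payoff=20.6257 vs cont=19.5714 → 20.6257 [stop]  node(2,1) S=80.2100 payoff=7.6900 vs cont=8.9277 → 8.9277 [wait]  node(2,2) S=95.6330 payoff=0.0000 vs cont=2.4130 → 2.4130 [wait]  ⇒ S*(2)=67.2743
t_1: node(1,0) S=73.4580 payoff=14.4420 vs cont=14.0566 → 14.4420 [stop]  node(1,1) S=87.5827 payoff=0.3173 vs cont=5.3000 → 5.3000 [wait]  ⇒ S*(1)=73.4580
t_0: node(0,0) S=80.2100 payoff=7.6900 vs cont=9.3284 → 9.3284 [wait]  ⇒ S*(0)=-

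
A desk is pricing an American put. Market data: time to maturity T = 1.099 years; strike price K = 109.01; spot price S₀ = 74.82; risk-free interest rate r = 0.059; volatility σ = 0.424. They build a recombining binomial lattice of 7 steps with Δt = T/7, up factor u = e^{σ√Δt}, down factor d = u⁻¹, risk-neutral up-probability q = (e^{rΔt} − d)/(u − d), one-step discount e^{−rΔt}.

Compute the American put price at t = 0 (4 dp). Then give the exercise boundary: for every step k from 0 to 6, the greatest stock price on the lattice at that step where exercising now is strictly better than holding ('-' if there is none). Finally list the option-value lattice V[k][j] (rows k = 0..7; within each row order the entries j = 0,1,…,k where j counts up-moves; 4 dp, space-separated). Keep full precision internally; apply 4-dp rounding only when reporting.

Δt=0.15700, u=1.18294, d=0.84535, q=0.48566, disc=e^(-rΔt)=0.99078
k=7 terminal: V=max(K-S,0) → 85.9277 76.7098 63.8109 45.7608 20.5025 0.0000 0.0000 0.0000
k=6: j=0 S=27.3050 intr=81.7050 cont=80.6999 V=81.7050[EX]; j=1 S=38.2092 intr=70.8008 cont=69.7957 V=70.8008[EX]; j=2 S=53.4678 intr=55.5422 cont=54.5371 V=55.5422[EX]; j=3 S=74.8200 intr=34.1900 cont=33.1849 V=34.1900[EX]; j=4 S=104.6991 intr=4.3109 cont=10.4479 V=10.4479[hold]; j=5 S=146.5102 intr=0.0000 cont=0.0000 V=0.0000[hold]; j=6 S=205.0185 intr=0.0000 cont=0.0000 V=0.0000[hold]  S*(6)=74.8200
k=5: j=0 S=32.3002 intr=76.7098 cont=75.7047 V=76.7098[EX]; j=1 S=45.1991 intr=63.8109 cont=62.8058 V=63.8109[EX]; j=2 S=63.2492 intr=45.7608 cont=44.7557 V=45.7608[EX]; j=3 S=88.5075 intr=20.5025 cont=22.4504 V=22.4504[hold]; j=4 S=123.8527 intr=0.0000 cont=5.3242 V=5.3242[hold]; j=5 S=173.3127 intr=0.0000 cont=0.0000 V=0.0000[hold]  S*(5)=63.2492
k=4: j=0 S=38.2092 intr=70.8008 cont=69.7957 V=70.8008[EX]; j=1 S=53.4678 intr=55.5422 cont=54.5371 V=55.5422[EX]; j=2 S=74.8200 intr=34.1900 cont=34.1222 V=34.1900[EX]; j=3 S=104.6991 intr=4.3109 cont=14.0025 V=14.0025[hold]; j=4 S=146.5102 intr=0.0000 cont=2.7132 V=2.7132[hold]  S*(4)=74.8200
k=3: j=0 S=45.1991 intr=63.8109 cont=62.8058 V=63.8109[EX]; j=1 S=63.2492 intr=45.7608 cont=44.7557 V=45.7608[EX]; j=2 S=88.5075 intr=20.5025 cont=24.1608 V=24.1608[hold]; j=3 S=123.8527 intr=0.0000 cont=8.4411 V=8.4411[hold]  S*(3)=63.2492
k=2: j=0 S=53.4678 intr=55.5422 cont=54.5371 V=55.5422[EX]; j=1 S=74.8200 intr=34.1900 cont=34.9453 V=34.9453[hold]; j=2 S=104.6991 intr=4.3109 cont=16.3740 V=16.3740[hold]  S*(2)=53.4678
k=1: j=0 S=63.2492 intr=45.7608 cont=45.1191 V=45.7608[EX]; j=1 S=88.5075 intr=20.5025 cont=25.6868 V=25.6868[hold]  S*(1)=63.2492
k=0: j=0 S=74.8200 intr=34.1900 cont=35.6795 V=35.6795[hold]  S*(0)=-

price = 35.6795
boundary = - 63.2492 53.4678 63.2492 74.8200 63.2492 74.8200
tree:
35.6795
45.7608 25.6868
55.5422 34.9453 16.3740
63.8109 45.7608 24.1608 8.4411
70.8008 55.5422 34.1900 14.0025 2.7132
76.7098 63.8109 45.7608 22.4504 5.3242 0.0000
81.7050 70.8008 55.5422 34.1900 10.4479 0.0000 0.0000
85.9277 76.7098 63.8109 45.7608 20.5025 0.0000 0.0000 0.0000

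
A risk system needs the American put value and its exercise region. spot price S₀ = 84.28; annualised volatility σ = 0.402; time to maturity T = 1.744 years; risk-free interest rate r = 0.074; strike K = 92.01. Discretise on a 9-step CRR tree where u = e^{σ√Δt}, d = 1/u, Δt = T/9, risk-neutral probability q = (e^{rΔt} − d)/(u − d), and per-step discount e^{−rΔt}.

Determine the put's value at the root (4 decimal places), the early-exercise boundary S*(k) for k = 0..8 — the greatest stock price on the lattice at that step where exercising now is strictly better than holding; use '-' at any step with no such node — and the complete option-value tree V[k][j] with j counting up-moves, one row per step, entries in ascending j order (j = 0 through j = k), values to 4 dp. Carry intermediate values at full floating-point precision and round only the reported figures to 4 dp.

price = 17.5918
boundary = - - 59.1586 49.5638 59.1586 49.5638 59.1586 49.5638 59.1586
tree:
17.5918
24.4036 11.1948
32.8514 16.5457 6.0936
42.4462 23.7254 9.7451 2.5675
50.4848 32.8514 15.1599 4.5369 0.6447
57.2197 42.4462 22.7928 7.8596 1.2989 0.0000
62.8623 50.4848 32.8514 13.2542 2.6169 0.0000 0.0000
67.5897 57.2197 42.4462 21.5044 5.2722 0.0000 0.0000 0.0000
71.5503 62.8623 50.4848 32.8514 10.6217 0.0000 0.0000 0.0000 0.0000
74.8686 67.5897 57.2197 42.4462 21.3992 0.0000 0.0000 0.0000 0.0000 0.0000

params: Δt=0.19378 u=1.19358 d=0.83781 q=0.49647 e^(-rΔt)=0.98576
t_9 payoffs: 74.8686 67.5897 57.2197 42.4462 21.3992 0.0000 0.0000 0.0000 0.0000 0.0000
t_8: node(8,0) S=20.4597 payoff=71.5503 vs cont=70.2404 → 71.5503 [stop]  node(8,1) S=29.1477 payoff=62.8623 vs cont=61.5523 → 62.8623 [stop]  node(8,2) S=41.5252 payoff=50.4848 vs cont=49.1749 → 50.4848 [stop]  node(8,3) S=59.1586 payoff=32.8514 vs cont=31.5414 → 32.8514 [stop]  node(8,4) S=84.2800 payoff=7.7300 vs cont=10.6217 → 10.6217 [wait]  node(8,5) S=120.0690 payoff=0.0000 vs cont=0.0000 → 0.0000 [wait]  node(8,6) S=171.0557 payoff=0.0000 vs cont=0.0000 → 0.0000 [wait]  node(8,7) S=243.6936 payoff=0.0000 vs cont=0.0000 → 0.0000 [wait]  node(8,8) S=347.1768 payoff=0.0000 vs cont=0.0000 → 0.0000 [wait]  ⇒ S*(8)=59.1586
t_7: node(7,0) S=24.4203 payoff=67.5897 vs cont=66.2797 → 67.5897 [stop]  node(7,1) S=34.7903 payoff=57.2197 vs cont=55.9097 → 57.2197 [stop]  node(7,2) S=49.5638 payoff=42.4462 vs cont=41.1362 → 42.4462 [stop]  node(7,3) S=70.6108 payoff=21.3992 vs cont=21.5044 → 21.5044 [wait]  node(7,4) S=100.5953 payoff=0.0000 vs cont=5.2722 → 5.2722 [wait]  node(7,5) S=143.3126 payoff=0.0000 vs cont=0.0000 → 0.0000 [wait]  node(7,6) S=204.1695 payoff=0.0000 vs cont=0.0000 → 0.0000 [wait]  node(7,7) S=290.8690 payoff=0.0000 vs cont=0.0000 → 0.0000 [wait]  ⇒ S*(7)=49.5638
t_6: node(6,0) S=29.1477 payoff=62.8623 vs cont=61.5523 → 62.8623 [stop]  node(6,1) S=41.5252 payoff=50.4848 vs cont=49.1749 → 50.4848 [stop]  node(6,2) S=59.1586 payoff=32.8514 vs cont=31.5929 → 32.8514 [stop]  node(6,3) S=84.2800 payoff=7.7300 vs cont=13.2542 → 13.2542 [wait]  node(6,4) S=120.0690 payoff=0.0000 vs cont=2.6169 → 2.6169 [wait]  node(6,5) S=171.0557 payoff=0.0000 vs cont=0.0000 → 0.0000 [wait]  node(6,6) S=243.6936 payoff=0.0000 vs cont=0.0000 → 0.0000 [wait]  ⇒ S*(6)=59.1586
t_5: node(5,0) S=34.7903 payoff=57.2197 vs cont=55.9097 → 57.2197 [stop]  node(5,1) S=49.5638 payoff=42.4462 vs cont=41.1362 → 42.4462 [stop]  node(5,2) S=70.6108 payoff=21.3992 vs cont=22.7928 → 22.7928 [wait]  node(5,3) S=100.5953 payoff=0.0000 vs cont=7.8596 → 7.8596 [wait]  node(5,4) S=143.3126 payoff=0.0000 vs cont=1.2989 → 1.2989 [wait]  node(5,5) S=204.1695 payoff=0.0000 vs cont=0.0000 → 0.0000 [wait]  ⇒ S*(5)=49.5638
t_4: node(4,0) S=41.5252 payoff=50.4848 vs cont=49.1749 → 50.4848 [stop]  node(4,1) S=59.1586 payoff=32.8514 vs cont=32.2234 → 32.8514 [stop]  node(4,2) S=84.2800 payoff=7.7300 vs cont=15.1599 → 15.1599 [wait]  node(4,3) S=120.0690 payoff=0.0000 vs cont=4.5369 → 4.5369 [wait]  node(4,4) S=171.0557 payoff=0.0000 vs cont=0.6447 → 0.6447 [wait]  ⇒ S*(4)=59.1586
t_3: node(3,0) S=49.5638 payoff=42.4462 vs cont=41.1362 → 42.4462 [stop]  node(3,1) S=70.6108 payoff=21.3992 vs cont=23.7254 → 23.7254 [wait]  node(3,2) S=100.5953 payoff=0.0000 vs cont=9.7451 → 9.7451 [wait]  node(3,3) S=143.3126 payoff=0.0000 vs cont=2.5675 → 2.5675 [wait]  ⇒ S*(3)=49.5638
t_2: node(2,0) S=59.1586 payoff=32.8514 vs cont=32.6799 → 32.8514 [stop]  node(2,1) S=84.2800 payoff=7.7300 vs cont=16.5457 → 16.5457 [wait]  node(2,2) S=120.0690 payoff=0.0000 vs cont=6.0936 → 6.0936 [wait]  ⇒ S*(2)=59.1586
t_1: node(1,0) S=70.6108 payoff=21.3992 vs cont=24.4036 → 24.4036 [wait]  node(1,1) S=100.5953 payoff=0.0000 vs cont=11.1948 → 11.1948 [wait]  ⇒ S*(1)=-
t_0: node(0,0) S=84.2800 payoff=7.7300 vs cont=17.5918 → 17.5918 [wait]  ⇒ S*(0)=-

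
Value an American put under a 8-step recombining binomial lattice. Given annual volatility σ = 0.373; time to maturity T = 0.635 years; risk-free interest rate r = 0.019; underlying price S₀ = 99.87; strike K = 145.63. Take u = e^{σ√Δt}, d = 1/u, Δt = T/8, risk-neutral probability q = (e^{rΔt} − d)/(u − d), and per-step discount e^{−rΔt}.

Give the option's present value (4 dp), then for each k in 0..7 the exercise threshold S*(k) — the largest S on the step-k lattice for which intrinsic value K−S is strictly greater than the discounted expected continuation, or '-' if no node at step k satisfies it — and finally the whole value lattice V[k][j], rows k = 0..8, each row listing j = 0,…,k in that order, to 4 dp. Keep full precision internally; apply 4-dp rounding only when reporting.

Δt=0.07938  u=1.11081  d=0.90025  q=0.48092  discount=0.99849
step 8 (expiry): payoffs max(K−S,0) = 102.5452 92.4679 80.0337 64.6911 45.7600 22.4010 0.0000 0.0000 0.0000
step 7: (k=7,j=0): S=47.8589, (K−S)⁺=97.7711, hold=97.5516 ⇒ V=97.7711 exercise | (k=7,j=1): S=59.0528, (K−S)⁺=86.5772, hold=86.3577 ⇒ V=86.5772 exercise | (k=7,j=2): S=72.8649, (K−S)⁺=72.7651, hold=72.5456 ⇒ V=72.7651 exercise | (k=7,j=3): S=89.9076, (K−S)⁺=55.7224, hold=55.5030 ⇒ V=55.7224 exercise | (k=7,j=4): S=110.9364, (K−S)⁺=34.6936, hold=34.4742 ⇒ V=34.6936 exercise | (k=7,j=5): S=136.8837, (K−S)⁺=8.7463, hold=11.6104 ⇒ V=11.6104 continue | (k=7,j=6): S=168.8999, (K−S)⁺=0.0000, hold=0.0000 ⇒ V=0.0000 continue | (k=7,j=7): S=208.4046, (K−S)⁺=0.0000, hold=0.0000 ⇒ V=0.0000 continue  boundary S*=110.9364
step 6: (k=6,j=0): S=53.1621, (K−S)⁺=92.4679, hold=92.2485 ⇒ V=92.4679 exercise | (k=6,j=1): S=65.5963, (K−S)⁺=80.0337, hold=79.8142 ⇒ V=80.0337 exercise | (k=6,j=2): S=80.9389, (K−S)⁺=64.6911, hold=64.4716 ⇒ V=64.6911 exercise | (k=6,j=3): S=99.8700, (K−S)⁺=45.7600, hold=45.5405 ⇒ V=45.7600 exercise | (k=6,j=4): S=123.2290, (K−S)⁺=22.4010, hold=23.5569 ⇒ V=23.5569 continue | (k=6,j=5): S=152.0515, (K−S)⁺=0.0000, hold=6.0176 ⇒ V=6.0176 continue | (k=6,j=6): S=187.6153, (K−S)⁺=0.0000, hold=0.0000 ⇒ V=0.0000 continue  boundary S*=99.8700
step 5: (k=5,j=0): S=59.0528, (K−S)⁺=86.5772, hold=86.3577 ⇒ V=86.5772 exercise | (k=5,j=1): S=72.8649, (K−S)⁺=72.7651, hold=72.5456 ⇒ V=72.7651 exercise | (k=5,j=2): S=89.9076, (K−S)⁺=55.7224, hold=55.5030 ⇒ V=55.7224 exercise | (k=5,j=3): S=110.9364, (K−S)⁺=34.6936, hold=35.0292 ⇒ V=35.0292 continue | (k=5,j=4): S=136.8837, (K−S)⁺=8.7463, hold=15.0991 ⇒ V=15.0991 continue | (k=5,j=5): S=168.8999, (K−S)⁺=0.0000, hold=3.1189 ⇒ V=3.1189 continue  boundary S*=89.9076
step 4: (k=4,j=0): S=65.5963, (K−S)⁺=80.0337, hold=79.8142 ⇒ V=80.0337 exercise | (k=4,j=1): S=80.9389, (K−S)⁺=64.6911, hold=64.4716 ⇒ V=64.6911 exercise | (k=4,j=2): S=99.8700, (K−S)⁺=45.7600, hold=45.7017 ⇒ V=45.7600 exercise | (k=4,j=3): S=123.2290, (K−S)⁺=22.4010, hold=25.4061 ⇒ V=25.4061 continue | (k=4,j=4): S=152.0515, (K−S)⁺=0.0000, hold=9.3235 ⇒ V=9.3235 continue  boundary S*=99.8700
step 3: (k=3,j=0): S=72.8649, (K−S)⁺=72.7651, hold=72.5456 ⇒ V=72.7651 exercise | (k=3,j=1): S=89.9076, (K−S)⁺=55.7224, hold=55.5030 ⇒ V=55.7224 exercise | (k=3,j=2): S=110.9364, (K−S)⁺=34.6936, hold=35.9172 ⇒ V=35.9172 continue | (k=3,j=3): S=136.8837, (K−S)⁺=8.7463, hold=17.6450 ⇒ V=17.6450 continue  boundary S*=89.9076
step 2: (k=2,j=0): S=80.9389, (K−S)⁺=64.6911, hold=64.4716 ⇒ V=64.6911 exercise | (k=2,j=1): S=99.8700, (K−S)⁺=45.7600, hold=46.1281 ⇒ V=46.1281 continue | (k=2,j=2): S=123.2290, (K−S)⁺=22.4010, hold=27.0889 ⇒ V=27.0889 continue  boundary S*=80.9389
step 1: (k=1,j=0): S=89.9076, (K−S)⁺=55.7224, hold=55.6797 ⇒ V=55.7224 exercise | (k=1,j=1): S=110.9364, (K−S)⁺=34.6936, hold=36.9160 ⇒ V=36.9160 continue  boundary S*=89.9076
step 0: (k=0,j=0): S=99.8700, (K−S)⁺=45.7600, hold=46.6077 ⇒ V=46.6077 continue  boundary S*=-

price = 46.6077
boundary = - 89.9076 80.9389 89.9076 99.8700 89.9076 99.8700 110.9364
tree:
46.6077
55.7224 36.9160
64.6911 46.1281 27.0889
72.7651 55.7224 35.9172 17.6450
80.0337 64.6911 45.7600 25.4061 9.3235
86.5772 72.7651 55.7224 35.0292 15.0991 3.1189
92.4679 80.0337 64.6911 45.7600 23.5569 6.0176 0.0000
97.7711 86.5772 72.7651 55.7224 34.6936 11.6104 0.0000 0.0000
102.5452 92.4679 80.0337 64.6911 45.7600 22.4010 0.0000 0.0000 0.0000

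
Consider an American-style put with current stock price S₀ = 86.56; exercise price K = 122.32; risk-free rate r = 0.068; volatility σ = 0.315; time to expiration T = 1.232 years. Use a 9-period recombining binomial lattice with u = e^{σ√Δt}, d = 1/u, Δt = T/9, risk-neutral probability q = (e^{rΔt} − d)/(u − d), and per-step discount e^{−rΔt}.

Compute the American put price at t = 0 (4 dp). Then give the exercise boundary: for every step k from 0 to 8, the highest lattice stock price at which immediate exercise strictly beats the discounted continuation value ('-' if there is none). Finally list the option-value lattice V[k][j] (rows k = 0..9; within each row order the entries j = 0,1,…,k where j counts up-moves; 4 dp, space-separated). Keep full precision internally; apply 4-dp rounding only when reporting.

price = 35.7600
boundary = 86.5600 77.0375 86.5600 77.0375 86.5600 77.0375 86.5600 97.2595 109.2816
tree:
35.7600
45.2825 26.3871
53.7574 35.7600 17.8981
61.3000 45.2825 25.7834 10.6777
68.0128 53.7574 35.7600 16.7054 5.1033
73.9871 61.3000 45.2825 25.0926 8.9828 1.4833
79.3043 68.0128 53.7574 35.7600 15.3408 3.0612 0.0000
84.0364 73.9871 61.3000 45.2825 25.0605 6.3176 0.0000 0.0000
88.2480 79.3043 68.0128 53.7574 35.7600 13.0384 0.0000 0.0000 0.0000
91.9963 84.0364 73.9871 61.3000 45.2825 25.0605 0.0000 0.0000 0.0000 0.0000

Δt=0.13689, u=1.12361, d=0.88999, q=0.51093, disc=e^(-rΔt)=0.99073
k=9 terminal: V=max(K-S,0) → 91.9963 84.0364 73.9871 61.3000 45.2825 25.0605 0.0000 0.0000 0.0000 0.0000
k=8: j=0 S=34.0720 intr=88.2480 cont=87.1147 V=88.2480[EX]; j=1 S=43.0157 intr=79.3043 cont=78.1709 V=79.3043[EX]; j=2 S=54.3072 intr=68.0128 cont=66.8795 V=68.0128[EX]; j=3 S=68.5626 intr=53.7574 cont=52.6241 V=53.7574[EX]; j=4 S=86.5600 intr=35.7600 cont=34.6267 V=35.7600[EX]; j=5 S=109.2816 intr=13.0384 cont=12.1428 V=13.0384[EX]; j=6 S=137.9676 intr=0.0000 cont=0.0000 V=0.0000[hold]; j=7 S=174.1835 intr=0.0000 cont=0.0000 V=0.0000[hold]; j=8 S=219.9060 intr=0.0000 cont=0.0000 V=0.0000[hold]  S*(8)=109.2816
k=7: j=0 S=38.2836 intr=84.0364 cont=82.9031 V=84.0364[EX]; j=1 S=48.3329 intr=73.9871 cont=72.8538 V=73.9871[EX]; j=2 S=61.0200 intr=61.3000 cont=60.1667 V=61.3000[EX]; j=3 S=77.0375 intr=45.2825 cont=44.1492 V=45.2825[EX]; j=4 S=97.2595 intr=25.0605 cont=23.9271 V=25.0605[EX]; j=5 S=122.7898 intr=0.0000 cont=6.3176 V=6.3176[hold]; j=6 S=155.0216 intr=0.0000 cont=0.0000 V=0.0000[hold]; j=7 S=195.7141 intr=0.0000 cont=0.0000 V=0.0000[hold]  S*(7)=97.2595
k=6: j=0 S=43.0157 intr=79.3043 cont=78.1709 V=79.3043[EX]; j=1 S=54.3072 intr=68.0128 cont=66.8795 V=68.0128[EX]; j=2 S=68.5626 intr=53.7574 cont=52.6241 V=53.7574[EX]; j=3 S=86.5600 intr=35.7600 cont=34.6267 V=35.7600[EX]; j=4 S=109.2816 intr=13.0384 cont=15.3408 V=15.3408[hold]; j=5 S=137.9676 intr=0.0000 cont=3.0612 V=3.0612[hold]; j=6 S=174.1835 intr=0.0000 cont=0.0000 V=0.0000[hold]  S*(6)=86.5600
k=5: j=0 S=48.3329 intr=73.9871 cont=72.8538 V=73.9871[EX]; j=1 S=61.0200 intr=61.3000 cont=60.1667 V=61.3000[EX]; j=2 S=77.0375 intr=45.2825 cont=44.1492 V=45.2825[EX]; j=3 S=97.2595 intr=25.0605 cont=25.0926 V=25.0926[hold]; j=4 S=122.7898 intr=0.0000 cont=8.9828 V=8.9828[hold]; j=5 S=155.0216 intr=0.0000 cont=1.4833 V=1.4833[hold]  S*(5)=77.0375
k=4: j=0 S=54.3072 intr=68.0128 cont=66.8795 V=68.0128[EX]; j=1 S=68.5626 intr=53.7574 cont=52.6241 V=53.7574[EX]; j=2 S=86.5600 intr=35.7600 cont=34.6429 V=35.7600[EX]; j=3 S=109.2816 intr=13.0384 cont=16.7054 V=16.7054[hold]; j=4 S=137.9676 intr=0.0000 cont=5.1033 V=5.1033[hold]  S*(4)=86.5600
k=3: j=0 S=61.0200 intr=61.3000 cont=60.1667 V=61.3000[EX]; j=1 S=77.0375 intr=45.2825 cont=44.1492 V=45.2825[EX]; j=2 S=97.2595 intr=25.0605 cont=25.7834 V=25.7834[hold]; j=3 S=122.7898 intr=0.0000 cont=10.6777 V=10.6777[hold]  S*(3)=77.0375
k=2: j=0 S=68.5626 intr=53.7574 cont=52.6241 V=53.7574[EX]; j=1 S=86.5600 intr=35.7600 cont=34.9926 V=35.7600[EX]; j=2 S=109.2816 intr=13.0384 cont=17.8981 V=17.8981[hold]  S*(2)=86.5600
k=1: j=0 S=77.0375 intr=45.2825 cont=44.1492 V=45.2825[EX]; j=1 S=97.2595 intr=25.0605 cont=26.3871 V=26.3871[hold]  S*(1)=77.0375
k=0: j=0 S=86.5600 intr=35.7600 cont=35.2982 V=35.7600[EX]  S*(0)=86.5600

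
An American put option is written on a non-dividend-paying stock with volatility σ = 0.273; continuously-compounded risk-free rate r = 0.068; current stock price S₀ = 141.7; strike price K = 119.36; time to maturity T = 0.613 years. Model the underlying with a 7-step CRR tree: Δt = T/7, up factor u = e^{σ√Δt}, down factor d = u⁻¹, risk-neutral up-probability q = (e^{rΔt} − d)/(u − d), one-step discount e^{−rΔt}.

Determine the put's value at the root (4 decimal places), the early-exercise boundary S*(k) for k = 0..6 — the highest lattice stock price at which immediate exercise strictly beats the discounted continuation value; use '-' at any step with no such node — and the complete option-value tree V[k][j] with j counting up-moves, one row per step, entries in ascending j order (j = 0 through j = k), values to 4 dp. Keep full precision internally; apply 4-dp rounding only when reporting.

price = 2.5624
boundary = - - - - - 94.6111 102.5717
tree:
2.5624
4.3015 0.9656
7.0437 1.7868 0.2087
11.1820 3.2549 0.4345 0.0000
17.0659 5.8084 0.9044 0.0000 0.0000
24.7489 10.0780 1.8826 0.0000 0.0000 0.0000
32.0917 16.7883 3.9190 0.0000 0.0000 0.0000 0.0000
38.8646 24.7489 8.1578 0.0000 0.0000 0.0000 0.0000 0.0000

Δt=0.08757  u=1.08414  d=0.92239  q=0.51674  discount=0.99406
step 7 (expiry): payoffs max(K−S,0) = 38.8646 24.7489 8.1578 0.0000 0.0000 0.0000 0.0000 0.0000
step 6: (k=6,j=0): S=87.2683, (K−S)⁺=32.0917, hold=31.3830 ⇒ V=32.0917 exercise | (k=6,j=1): S=102.5717, (K−S)⁺=16.7883, hold=16.0796 ⇒ V=16.7883 exercise | (k=6,j=2): S=120.5588, (K−S)⁺=0.0000, hold=3.9190 ⇒ V=3.9190 continue | (k=6,j=3): S=141.7000, (K−S)⁺=0.0000, hold=0.0000 ⇒ V=0.0000 continue | (k=6,j=4): S=166.5486, (K−S)⁺=0.0000, hold=0.0000 ⇒ V=0.0000 continue | (k=6,j=5): S=195.7546, (K−S)⁺=0.0000, hold=0.0000 ⇒ V=0.0000 continue | (k=6,j=6): S=230.0822, (K−S)⁺=0.0000, hold=0.0000 ⇒ V=0.0000 continue  boundary S*=102.5717
step 5: (k=5,j=0): S=94.6111, (K−S)⁺=24.7489, hold=24.0402 ⇒ V=24.7489 exercise | (k=5,j=1): S=111.2022, (K−S)⁺=8.1578, hold=10.0780 ⇒ V=10.0780 continue | (k=5,j=2): S=130.7026, (K−S)⁺=0.0000, hold=1.8826 ⇒ V=1.8826 continue | (k=5,j=3): S=153.6227, (K−S)⁺=0.0000, hold=0.0000 ⇒ V=0.0000 continue | (k=5,j=4): S=180.5620, (K−S)⁺=0.0000, hold=0.0000 ⇒ V=0.0000 continue | (k=5,j=5): S=212.2255, (K−S)⁺=0.0000, hold=0.0000 ⇒ V=0.0000 continue  boundary S*=94.6111
step 4: (k=4,j=0): S=102.5717, (K−S)⁺=16.7883, hold=17.0659 ⇒ V=17.0659 continue | (k=4,j=1): S=120.5588, (K−S)⁺=0.0000, hold=5.8084 ⇒ V=5.8084 continue | (k=4,j=2): S=141.7000, (K−S)⁺=0.0000, hold=0.9044 ⇒ V=0.9044 continue | (k=4,j=3): S=166.5486, (K−S)⁺=0.0000, hold=0.0000 ⇒ V=0.0000 continue | (k=4,j=4): S=195.7546, (K−S)⁺=0.0000, hold=0.0000 ⇒ V=0.0000 continue  boundary S*=-
step 3: (k=3,j=0): S=111.2022, (K−S)⁺=8.1578, hold=11.1820 ⇒ V=11.1820 continue | (k=3,j=1): S=130.7026, (K−S)⁺=0.0000, hold=3.2549 ⇒ V=3.2549 continue | (k=3,j=2): S=153.6227, (K−S)⁺=0.0000, hold=0.4345 ⇒ V=0.4345 continue | (k=3,j=3): S=180.5620, (K−S)⁺=0.0000, hold=0.0000 ⇒ V=0.0000 continue  boundary S*=-
step 2: (k=2,j=0): S=120.5588, (K−S)⁺=0.0000, hold=7.0437 ⇒ V=7.0437 continue | (k=2,j=1): S=141.7000, (K−S)⁺=0.0000, hold=1.7868 ⇒ V=1.7868 continue | (k=2,j=2): S=166.5486, (K−S)⁺=0.0000, hold=0.2087 ⇒ V=0.2087 continue  boundary S*=-
step 1: (k=1,j=0): S=130.7026, (K−S)⁺=0.0000, hold=4.3015 ⇒ V=4.3015 continue | (k=1,j=1): S=153.6227, (K−S)⁺=0.0000, hold=0.9656 ⇒ V=0.9656 continue  boundary S*=-
step 0: (k=0,j=0): S=141.7000, (K−S)⁺=0.0000, hold=2.5624 ⇒ V=2.5624 continue  boundary S*=-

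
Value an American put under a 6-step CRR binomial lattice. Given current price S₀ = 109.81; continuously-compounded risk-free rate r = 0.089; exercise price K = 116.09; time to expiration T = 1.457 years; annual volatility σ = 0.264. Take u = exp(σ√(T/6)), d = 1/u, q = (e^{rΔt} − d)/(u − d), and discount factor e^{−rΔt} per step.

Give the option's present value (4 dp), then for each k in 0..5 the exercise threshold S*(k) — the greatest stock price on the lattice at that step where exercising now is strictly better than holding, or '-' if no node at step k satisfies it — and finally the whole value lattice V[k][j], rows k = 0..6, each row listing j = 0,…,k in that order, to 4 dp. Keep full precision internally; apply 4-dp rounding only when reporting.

Δt=0.24283  u=1.13894  d=0.87801  q=0.55125  discount=0.97862
step 6 (expiry): payoffs max(K−S,0) = 65.7809 50.8303 31.4368 6.2800 0.0000 0.0000 0.0000
step 5: (k=5,j=0): S=57.2988, (K−S)⁺=58.7912, hold=56.3091 ⇒ V=58.7912 exercise | (k=5,j=1): S=74.3266, (K−S)⁺=41.7634, hold=39.2814 ⇒ V=41.7634 exercise | (k=5,j=2): S=96.4146, (K−S)⁺=19.6754, hold=17.1934 ⇒ V=19.6754 exercise | (k=5,j=3): S=125.0665, (K−S)⁺=0.0000, hold=2.7579 ⇒ V=2.7579 continue | (k=5,j=4): S=162.2331, (K−S)⁺=0.0000, hold=0.0000 ⇒ V=0.0000 continue | (k=5,j=5): S=210.4447, (K−S)⁺=0.0000, hold=0.0000 ⇒ V=0.0000 continue  boundary S*=96.4146
step 4: (k=4,j=0): S=65.2597, (K−S)⁺=50.8303, hold=48.3483 ⇒ V=50.8303 exercise | (k=4,j=1): S=84.6532, (K−S)⁺=31.4368, hold=28.9547 ⇒ V=31.4368 exercise | (k=4,j=2): S=109.8100, (K−S)⁺=6.2800, hold=10.1283 ⇒ V=10.1283 continue | (k=4,j=3): S=142.4427, (K−S)⁺=0.0000, hold=1.2111 ⇒ V=1.2111 continue | (k=4,j=4): S=184.7731, (K−S)⁺=0.0000, hold=0.0000 ⇒ V=0.0000 continue  boundary S*=84.6532
step 3: (k=3,j=0): S=74.3266, (K−S)⁺=41.7634, hold=39.2814 ⇒ V=41.7634 exercise | (k=3,j=1): S=96.4146, (K−S)⁺=19.6754, hold=19.2694 ⇒ V=19.6754 exercise | (k=3,j=2): S=125.0665, (K−S)⁺=0.0000, hold=5.1012 ⇒ V=5.1012 continue | (k=3,j=3): S=162.2331, (K−S)⁺=0.0000, hold=0.5319 ⇒ V=0.5319 continue  boundary S*=96.4146
step 2: (k=2,j=0): S=84.6532, (K−S)⁺=31.4368, hold=28.9547 ⇒ V=31.4368 exercise | (k=2,j=1): S=109.8100, (K−S)⁺=6.2800, hold=11.3925 ⇒ V=11.3925 continue | (k=2,j=2): S=142.4427, (K−S)⁺=0.0000, hold=2.5271 ⇒ V=2.5271 continue  boundary S*=84.6532
step 1: (k=1,j=0): S=96.4146, (K−S)⁺=19.6754, hold=19.9514 ⇒ V=19.9514 continue | (k=1,j=1): S=125.0665, (K−S)⁺=0.0000, hold=6.3663 ⇒ V=6.3663 continue  boundary S*=-
step 0: (k=0,j=0): S=109.8100, (K−S)⁺=6.2800, hold=12.1961 ⇒ V=12.1961 continue  boundary S*=-

price = 12.1961
boundary = - - 84.6532 96.4146 84.6532 96.4146
tree:
12.1961
19.9514 6.3663
31.4368 11.3925 2.5271
41.7634 19.6754 5.1012 0.5319
50.8303 31.4368 10.1283 1.2111 0.0000
58.7912 41.7634 19.6754 2.7579 0.0000 0.0000
65.7809 50.8303 31.4368 6.2800 0.0000 0.0000 0.0000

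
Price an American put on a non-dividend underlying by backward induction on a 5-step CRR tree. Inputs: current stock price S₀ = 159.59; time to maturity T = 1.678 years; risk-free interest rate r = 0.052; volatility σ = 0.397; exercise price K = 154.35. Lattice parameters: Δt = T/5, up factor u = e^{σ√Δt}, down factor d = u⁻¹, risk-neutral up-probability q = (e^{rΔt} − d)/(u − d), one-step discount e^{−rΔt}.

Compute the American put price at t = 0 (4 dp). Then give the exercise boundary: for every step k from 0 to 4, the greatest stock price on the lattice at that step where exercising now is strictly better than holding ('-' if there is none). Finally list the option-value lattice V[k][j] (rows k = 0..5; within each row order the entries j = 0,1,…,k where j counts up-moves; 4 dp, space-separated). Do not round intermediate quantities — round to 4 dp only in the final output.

Δt=0.33560  u=1.25858  d=0.79454  q=0.48069  discount=0.98270
step 5 (expiry): payoffs max(K−S,0) = 103.8144 74.3001 27.5486 0.0000 0.0000 0.0000
step 4: (k=4,j=0): S=63.6032, (K−S)⁺=90.7468, hold=88.0766 ⇒ V=90.7468 exercise | (k=4,j=1): S=100.7494, (K−S)⁺=53.6006, hold=50.9304 ⇒ V=53.6006 exercise | (k=4,j=2): S=159.5900, (K−S)⁺=0.0000, hold=14.0587 ⇒ V=14.0587 continue | (k=4,j=3): S=252.7953, (K−S)⁺=0.0000, hold=0.0000 ⇒ V=0.0000 continue | (k=4,j=4): S=400.4353, (K−S)⁺=0.0000, hold=0.0000 ⇒ V=0.0000 continue  boundary S*=100.7494
step 3: (k=3,j=0): S=80.0499, (K−S)⁺=74.3001, hold=71.6299 ⇒ V=74.3001 exercise | (k=3,j=1): S=126.8014, (K−S)⁺=27.5486, hold=33.9946 ⇒ V=33.9946 continue | (k=3,j=2): S=200.8572, (K−S)⁺=0.0000, hold=7.1745 ⇒ V=7.1745 continue | (k=3,j=3): S=318.1637, (K−S)⁺=0.0000, hold=0.0000 ⇒ V=0.0000 continue  boundary S*=80.0499
step 2: (k=2,j=0): S=100.7494, (K−S)⁺=53.6006, hold=53.9754 ⇒ V=53.9754 continue | (k=2,j=1): S=159.5900, (K−S)⁺=0.0000, hold=20.7373 ⇒ V=20.7373 continue | (k=2,j=2): S=252.7953, (K−S)⁺=0.0000, hold=3.6613 ⇒ V=3.6613 continue  boundary S*=-
step 1: (k=1,j=0): S=126.8014, (K−S)⁺=27.5486, hold=37.3407 ⇒ V=37.3407 continue | (k=1,j=1): S=200.8572, (K−S)⁺=0.0000, hold=12.3122 ⇒ V=12.3122 continue  boundary S*=-
step 0: (k=0,j=0): S=159.5900, (K−S)⁺=0.0000, hold=24.8719 ⇒ V=24.8719 continue  boundary S*=-

price = 24.8719
boundary = - - - 80.0499 100.7494
tree:
24.8719
37.3407 12.3122
53.9754 20.7373 3.6613
74.3001 33.9946 7.1745 0.0000
90.7468 53.6006 14.0587 0.0000 0.0000
103.8144 74.3001 27.5486 0.0000 0.0000 0.0000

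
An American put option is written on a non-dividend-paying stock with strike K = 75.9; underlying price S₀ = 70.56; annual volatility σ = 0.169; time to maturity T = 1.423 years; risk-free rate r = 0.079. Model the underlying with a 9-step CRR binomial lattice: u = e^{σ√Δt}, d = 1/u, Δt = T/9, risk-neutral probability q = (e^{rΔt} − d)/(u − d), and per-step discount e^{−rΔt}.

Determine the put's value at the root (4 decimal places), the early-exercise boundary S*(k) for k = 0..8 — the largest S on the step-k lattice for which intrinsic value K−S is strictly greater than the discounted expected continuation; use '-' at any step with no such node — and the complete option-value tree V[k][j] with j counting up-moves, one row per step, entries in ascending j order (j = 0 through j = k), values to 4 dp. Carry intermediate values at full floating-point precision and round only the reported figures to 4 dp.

price = 6.1512
boundary = - 65.9742 61.6864 65.9742 61.6864 65.9742 61.6864 65.9742 70.5600
tree:
6.1512
9.9258 3.5141
14.2136 5.9990 1.7665
18.2227 9.9258 3.2470 0.7181
21.9712 14.2136 5.7856 1.4541 0.1935
25.4761 18.2227 9.9258 2.8722 0.4446 0.0133
28.7533 21.9712 14.2136 5.4804 1.0201 0.0318 0.0000
31.8174 25.4761 18.2227 9.9258 2.3363 0.0761 0.0000 0.0000
34.6824 28.7533 21.9712 14.2136 5.3400 0.1821 0.0000 0.0000 0.0000
37.3612 31.8174 25.4761 18.2227 9.9258 0.4354 0.0000 0.0000 0.0000 0.0000

Δt=0.15811, u=1.06951, d=0.93501, q=0.57666, disc=e^(-rΔt)=0.98759
k=9 terminal: V=max(K-S,0) → 37.3612 31.8174 25.4761 18.2227 9.9258 0.4354 0.0000 0.0000 0.0000 0.0000
k=8: j=0 S=41.2176 intr=34.6824 cont=33.7403 V=34.6824[EX]; j=1 S=47.1467 intr=28.7533 cont=27.8111 V=28.7533[EX]; j=2 S=53.9288 intr=21.9712 cont=21.0291 V=21.9712[EX]; j=3 S=61.6864 intr=14.2136 cont=13.2714 V=14.2136[EX]; j=4 S=70.5600 intr=5.3400 cont=4.3978 V=5.3400[EX]; j=5 S=80.7100 intr=0.0000 cont=0.1821 V=0.1821[hold]; j=6 S=92.3202 intr=0.0000 cont=0.0000 V=0.0000[hold]; j=7 S=105.6004 intr=0.0000 cont=0.0000 V=0.0000[hold]; j=8 S=120.7910 intr=0.0000 cont=0.0000 V=0.0000[hold]  S*(8)=70.5600
k=7: j=0 S=44.0826 intr=31.8174 cont=30.8753 V=31.8174[EX]; j=1 S=50.4239 intr=25.4761 cont=24.5340 V=25.4761[EX]; j=2 S=57.6773 intr=18.2227 cont=17.2805 V=18.2227[EX]; j=3 S=65.9742 intr=9.9258 cont=8.9837 V=9.9258[EX]; j=4 S=75.4646 intr=0.4354 cont=2.3363 V=2.3363[hold]; j=5 S=86.3201 intr=0.0000 cont=0.0761 V=0.0761[hold]; j=6 S=98.7373 intr=0.0000 cont=0.0000 V=0.0000[hold]; j=7 S=112.9406 intr=0.0000 cont=0.0000 V=0.0000[hold]  S*(7)=65.9742
k=6: j=0 S=47.1467 intr=28.7533 cont=27.8111 V=28.7533[EX]; j=1 S=53.9288 intr=21.9712 cont=21.0291 V=21.9712[EX]; j=2 S=61.6864 intr=14.2136 cont=13.2714 V=14.2136[EX]; j=3 S=70.5600 intr=5.3400 cont=5.4804 V=5.4804[hold]; j=4 S=80.7100 intr=0.0000 cont=1.0201 V=1.0201[hold]; j=5 S=92.3202 intr=0.0000 cont=0.0318 V=0.0318[hold]; j=6 S=105.6004 intr=0.0000 cont=0.0000 V=0.0000[hold]  S*(6)=61.6864
k=5: j=0 S=50.4239 intr=25.4761 cont=24.5340 V=25.4761[EX]; j=1 S=57.6773 intr=18.2227 cont=17.2805 V=18.2227[EX]; j=2 S=65.9742 intr=9.9258 cont=9.0636 V=9.9258[EX]; j=3 S=75.4646 intr=0.4354 cont=2.8722 V=2.8722[hold]; j=4 S=86.3201 intr=0.0000 cont=0.4446 V=0.4446[hold]; j=5 S=98.7373 intr=0.0000 cont=0.0133 V=0.0133[hold]  S*(5)=65.9742
k=4: j=0 S=53.9288 intr=21.9712 cont=21.0291 V=21.9712[EX]; j=1 S=61.6864 intr=14.2136 cont=13.2714 V=14.2136[EX]; j=2 S=70.5600 intr=5.3400 cont=5.7856 V=5.7856[hold]; j=3 S=80.7100 intr=0.0000 cont=1.4541 V=1.4541[hold]; j=4 S=92.3202 intr=0.0000 cont=0.1935 V=0.1935[hold]  S*(4)=61.6864
k=3: j=0 S=57.6773 intr=18.2227 cont=17.2805 V=18.2227[EX]; j=1 S=65.9742 intr=9.9258 cont=9.2374 V=9.9258[EX]; j=2 S=75.4646 intr=0.4354 cont=3.2470 V=3.2470[hold]; j=3 S=86.3201 intr=0.0000 cont=0.7181 V=0.7181[hold]  S*(3)=65.9742
k=2: j=0 S=61.6864 intr=14.2136 cont=13.2714 V=14.2136[EX]; j=1 S=70.5600 intr=5.3400 cont=5.9990 V=5.9990[hold]; j=2 S=80.7100 intr=0.0000 cont=1.7665 V=1.7665[hold]  S*(2)=61.6864
k=1: j=0 S=65.9742 intr=9.9258 cont=9.3590 V=9.9258[EX]; j=1 S=75.4646 intr=0.4354 cont=3.5141 V=3.5141[hold]  S*(1)=65.9742
k=0: j=0 S=70.5600 intr=5.3400 cont=6.1512 V=6.1512[hold]  S*(0)=-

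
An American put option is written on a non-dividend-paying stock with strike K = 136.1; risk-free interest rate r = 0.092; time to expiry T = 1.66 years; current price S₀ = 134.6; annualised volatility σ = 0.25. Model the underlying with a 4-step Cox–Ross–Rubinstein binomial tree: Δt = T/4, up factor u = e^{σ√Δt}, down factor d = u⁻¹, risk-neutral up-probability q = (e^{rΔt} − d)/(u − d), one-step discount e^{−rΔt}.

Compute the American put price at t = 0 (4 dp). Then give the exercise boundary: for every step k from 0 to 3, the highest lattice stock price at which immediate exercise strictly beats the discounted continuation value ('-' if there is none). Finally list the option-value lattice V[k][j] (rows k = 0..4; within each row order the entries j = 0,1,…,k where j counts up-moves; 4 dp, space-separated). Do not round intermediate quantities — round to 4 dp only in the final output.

Δt=0.41500  u=1.17475  d=0.85125  q=0.58013  discount=0.96254
step 4 (expiry): payoffs max(K−S,0) = 65.4243 38.5656 1.5000 0.0000 0.0000
step 3: (k=3,j=0): S=83.0260, (K−S)⁺=53.0740, hold=47.9757 ⇒ V=53.0740 exercise | (k=3,j=1): S=114.5780, (K−S)⁺=21.5220, hold=16.4236 ⇒ V=21.5220 exercise | (k=3,j=2): S=158.1207, (K−S)⁺=0.0000, hold=0.6062 ⇒ V=0.6062 continue | (k=3,j=3): S=218.2107, (K−S)⁺=0.0000, hold=0.0000 ⇒ V=0.0000 continue  boundary S*=114.5780
step 2: (k=2,j=0): S=97.5344, (K−S)⁺=38.5656, hold=33.4673 ⇒ V=38.5656 exercise | (k=2,j=1): S=134.6000, (K−S)⁺=1.5000, hold=9.0364 ⇒ V=9.0364 continue | (k=2,j=2): S=185.7515, (K−S)⁺=0.0000, hold=0.2450 ⇒ V=0.2450 continue  boundary S*=97.5344
step 1: (k=1,j=0): S=114.5780, (K−S)⁺=21.5220, hold=20.6319 ⇒ V=21.5220 exercise | (k=1,j=1): S=158.1207, (K−S)⁺=0.0000, hold=3.7888 ⇒ V=3.7888 continue  boundary S*=114.5780
step 0: (k=0,j=0): S=134.6000, (K−S)⁺=1.5000, hold=10.8136 ⇒ V=10.8136 continue  boundary S*=-

price = 10.8136
boundary = - 114.5780 97.5344 114.5780
tree:
10.8136
21.5220 3.7888
38.5656 9.0364 0.2450
53.0740 21.5220 0.6062 0.0000
65.4243 38.5656 1.5000 0.0000 0.0000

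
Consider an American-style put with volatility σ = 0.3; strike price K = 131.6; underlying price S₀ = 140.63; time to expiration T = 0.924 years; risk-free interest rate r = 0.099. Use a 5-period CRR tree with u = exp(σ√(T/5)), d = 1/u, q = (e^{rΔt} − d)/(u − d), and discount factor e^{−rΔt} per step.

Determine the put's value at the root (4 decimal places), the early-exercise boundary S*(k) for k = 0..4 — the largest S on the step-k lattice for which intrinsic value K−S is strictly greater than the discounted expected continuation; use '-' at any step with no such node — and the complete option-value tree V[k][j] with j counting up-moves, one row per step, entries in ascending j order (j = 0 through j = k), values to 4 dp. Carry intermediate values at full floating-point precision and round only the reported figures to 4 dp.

params: Δt=0.18480 u=1.13765 d=0.87900 q=0.53919 e^(-rΔt)=0.98187
t_5 payoffs: 57.8038 36.0894 7.9856 0.0000 0.0000 0.0000
t_4: node(4,0) S=83.9542 payoff=47.6458 vs cont=45.2600 → 47.6458 [stop]  node(4,1) S=108.6576 payoff=22.9424 vs cont=20.5566 → 22.9424 [stop]  node(4,2) S=140.6300 payoff=0.0000 vs cont=3.6131 → 3.6131 [wait]  node(4,3) S=182.0102 payoff=0.0000 vs cont=0.0000 → 0.0000 [wait]  node(4,4) S=235.5664 payoff=0.0000 vs cont=0.0000 → 0.0000 [wait]  ⇒ S*(4)=108.6576
t_3: node(3,0) S=95.5106 payoff=36.0894 vs cont=33.7037 → 36.0894 [stop]  node(3,1) S=123.6144 payoff=7.9856 vs cont=12.2933 → 12.2933 [wait]  node(3,2) S=159.9878 payoff=0.0000 vs cont=1.6348 → 1.6348 [wait]  node(3,3) S=207.0639 payoff=0.0000 vs cont=0.0000 → 0.0000 [wait]  ⇒ S*(3)=95.5106
t_2: node(2,0) S=108.6576 payoff=22.9424 vs cont=22.8371 → 22.9424 [stop]  node(2,1) S=140.6300 payoff=0.0000 vs cont=6.4277 → 6.4277 [wait]  node(2,2) S=182.0102 payoff=0.0000 vs cont=0.7397 → 0.7397 [wait]  ⇒ S*(2)=108.6576
t_1: node(1,0) S=123.6144 payoff=7.9856 vs cont=13.7833 → 13.7833 [wait]  node(1,1) S=159.9878 payoff=0.0000 vs cont=3.2998 → 3.2998 [wait]  ⇒ S*(1)=-
t_0: node(0,0) S=140.6300 payoff=0.0000 vs cont=7.9833 → 7.9833 [wait]  ⇒ S*(0)=-

price = 7.9833
boundary = - - 108.6576 95.5106 108.6576
tree:
7.9833
13.7833 3.2998
22.9424 6.4277 0.7397
36.0894 12.2933 1.6348 0.0000
47.6458 22.9424 3.6131 0.0000 0.0000
57.8038 36.0894 7.9856 0.0000 0.0000 0.0000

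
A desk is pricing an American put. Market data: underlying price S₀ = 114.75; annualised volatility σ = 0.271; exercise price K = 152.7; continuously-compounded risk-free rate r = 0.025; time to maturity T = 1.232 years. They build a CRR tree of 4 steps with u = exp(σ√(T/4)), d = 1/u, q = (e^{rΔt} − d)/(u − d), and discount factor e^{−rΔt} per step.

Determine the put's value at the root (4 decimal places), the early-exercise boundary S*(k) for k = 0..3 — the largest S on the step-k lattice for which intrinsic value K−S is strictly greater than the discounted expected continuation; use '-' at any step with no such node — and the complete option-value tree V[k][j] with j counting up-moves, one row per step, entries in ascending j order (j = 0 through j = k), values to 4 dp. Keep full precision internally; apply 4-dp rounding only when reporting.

price = 39.0586
boundary = - 98.7269 114.7500 133.3737
tree:
39.0586
53.9731 24.0337
67.7589 37.9500 9.8178
79.6197 53.9731 19.3263 0.0000
89.8243 67.7589 37.9500 0.0000 0.0000

Δt=0.30800  u=1.16230  d=0.86036  q=0.48807  discount=0.99233
step 4 (expiry): payoffs max(K−S,0) = 89.8243 67.7589 37.9500 0.0000 0.0000
step 3: (k=3,j=0): S=73.0803, (K−S)⁺=79.6197, hold=78.4484 ⇒ V=79.6197 exercise | (k=3,j=1): S=98.7269, (K−S)⁺=53.9731, hold=52.8019 ⇒ V=53.9731 exercise | (k=3,j=2): S=133.3737, (K−S)⁺=19.3263, hold=19.2787 ⇒ V=19.3263 exercise | (k=3,j=3): S=180.1793, (K−S)⁺=0.0000, hold=0.0000 ⇒ V=0.0000 continue  boundary S*=133.3737
step 2: (k=2,j=0): S=84.9411, (K−S)⁺=67.7589, hold=66.5876 ⇒ V=67.7589 exercise | (k=2,j=1): S=114.7500, (K−S)⁺=37.9500, hold=36.7787 ⇒ V=37.9500 exercise | (k=2,j=2): S=155.0199, (K−S)⁺=0.0000, hold=9.8178 ⇒ V=9.8178 continue  boundary S*=114.7500
step 1: (k=1,j=0): S=98.7269, (K−S)⁺=53.9731, hold=52.8019 ⇒ V=53.9731 exercise | (k=1,j=1): S=133.3737, (K−S)⁺=19.3263, hold=24.0337 ⇒ V=24.0337 continue  boundary S*=98.7269
step 0: (k=0,j=0): S=114.7500, (K−S)⁺=37.9500, hold=39.0586 ⇒ V=39.0586 continue  boundary S*=-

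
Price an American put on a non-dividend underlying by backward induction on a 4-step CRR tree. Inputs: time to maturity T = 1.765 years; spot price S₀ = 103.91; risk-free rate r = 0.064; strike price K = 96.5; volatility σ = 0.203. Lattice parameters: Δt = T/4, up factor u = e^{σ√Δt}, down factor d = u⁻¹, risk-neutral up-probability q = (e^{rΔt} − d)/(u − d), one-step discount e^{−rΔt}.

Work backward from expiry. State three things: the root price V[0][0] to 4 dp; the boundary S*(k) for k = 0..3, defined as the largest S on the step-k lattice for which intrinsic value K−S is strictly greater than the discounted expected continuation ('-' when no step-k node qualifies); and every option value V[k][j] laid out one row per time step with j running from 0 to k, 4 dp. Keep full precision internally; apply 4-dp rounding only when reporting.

params: Δt=0.44125 u=1.14436 d=0.87385 q=0.57222 e^(-rΔt)=0.97216
t_4 payoffs: 35.9093 17.1528 0.0000 0.0000 0.0000
t_3: node(3,0) S=69.3376 payoff=27.1624 vs cont=24.4754 → 27.1624 [stop]  node(3,1) S=90.8018 payoff=5.6982 vs cont=7.1333 → 7.1333 [wait]  node(3,2) S=118.9105 payoff=0.0000 vs cont=0.0000 → 0.0000 [wait]  node(3,3) S=155.7206 payoff=0.0000 vs cont=0.0000 → 0.0000 [wait]  ⇒ S*(3)=69.3376
t_2: node(2,0) S=79.3472 payoff=17.1528 vs cont=15.2641 → 17.1528 [stop]  node(2,1) S=103.9100 payoff=0.0000 vs cont=2.9665 → 2.9665 [wait]  node(2,2) S=136.0765 payoff=0.0000 vs cont=0.0000 → 0.0000 [wait]  ⇒ S*(2)=79.3472
t_1: node(1,0) S=90.8018 payoff=5.6982 vs cont=8.7835 → 8.7835 [wait]  node(1,1) S=118.9105 payoff=0.0000 vs cont=1.2337 → 1.2337 [wait]  ⇒ S*(1)=-
t_0: node(0,0) S=103.9100 payoff=0.0000 vs cont=4.3390 → 4.3390 [wait]  ⇒ S*(0)=-

price = 4.3390
boundary = - - 79.3472 69.3376
tree:
4.3390
8.7835 1.2337
17.1528 2.9665 0.0000
27.1624 7.1333 0.0000 0.0000
35.9093 17.1528 0.0000 0.0000 0.0000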